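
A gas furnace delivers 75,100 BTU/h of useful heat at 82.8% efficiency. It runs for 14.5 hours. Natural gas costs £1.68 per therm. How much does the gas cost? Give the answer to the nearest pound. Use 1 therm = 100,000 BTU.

Heat delivered = 75,100 BTU/h × 14.5 h = 1,088,950 BTU
Gas input = 1,088,950 / 0.828 = 1,315,157 BTU
= 1,315,157 / 100,000 = 13.15 therm
Cost = 13.15 × £1.68/therm = £22.09 ≈ £22

£22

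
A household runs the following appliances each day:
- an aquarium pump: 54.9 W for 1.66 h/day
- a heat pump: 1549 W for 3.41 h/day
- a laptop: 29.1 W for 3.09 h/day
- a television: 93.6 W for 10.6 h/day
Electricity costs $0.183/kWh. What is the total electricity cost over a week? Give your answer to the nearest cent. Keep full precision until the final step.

aquarium pump: 54.9 W × 1.66 h × 7 d = 638 Wh = 0.6379 kWh
heat pump: 1549 W × 3.41 h × 7 d = 36,975 Wh = 36.97 kWh
laptop: 29.1 W × 3.09 h × 7 d = 629 Wh = 0.6294 kWh
television: 93.6 W × 10.6 h × 7 d = 6,945 Wh = 6.945 kWh
Total energy = 0.6379 + 36.97 + 0.6294 + 6.945 = 45.19 kWh
Cost = 45.19 kWh × $0.183 = $8.27

$8.27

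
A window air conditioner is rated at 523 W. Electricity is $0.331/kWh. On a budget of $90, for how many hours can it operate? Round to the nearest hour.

Energy budget = $90 / $0.331 per kWh = 271.9 kWh = 271,903 Wh
Runtime = 271,903 Wh / 523 W = 519.9 h

520 h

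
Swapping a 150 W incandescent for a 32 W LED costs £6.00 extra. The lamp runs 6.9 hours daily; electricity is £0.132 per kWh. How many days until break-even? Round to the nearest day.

56 days

Power saved = 150 − 32 = 118 W
Daily energy saved = 118 W × 6.9 h = 814.2 Wh = 0.8142 kWh
Daily savings = 0.8142 × £0.132 = £0.1075
Payback = £6.00 / £0.1075 per day = 55.83 days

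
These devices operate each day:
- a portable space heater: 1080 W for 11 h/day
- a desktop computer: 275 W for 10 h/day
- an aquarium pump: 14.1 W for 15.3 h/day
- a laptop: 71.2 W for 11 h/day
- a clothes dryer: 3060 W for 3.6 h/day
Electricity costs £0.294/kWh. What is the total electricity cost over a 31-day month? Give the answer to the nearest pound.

portable space heater: 1080 W × 11 h × 31 d = 368,280 Wh = 368.3 kWh
desktop computer: 275 W × 10 h × 31 d = 85,250 Wh = 85.25 kWh
aquarium pump: 14.1 W × 15.3 h × 31 d = 6,688 Wh = 6.688 kWh
laptop: 71.2 W × 11 h × 31 d = 24,279 Wh = 24.28 kWh
clothes dryer: 3060 W × 3.6 h × 31 d = 341,496 Wh = 341.5 kWh
Total energy = 368.3 + 85.25 + 6.688 + 24.28 + 341.5 = 826 kWh
Cost = 826 kWh × £0.294 = £242.84 ≈ £243

£243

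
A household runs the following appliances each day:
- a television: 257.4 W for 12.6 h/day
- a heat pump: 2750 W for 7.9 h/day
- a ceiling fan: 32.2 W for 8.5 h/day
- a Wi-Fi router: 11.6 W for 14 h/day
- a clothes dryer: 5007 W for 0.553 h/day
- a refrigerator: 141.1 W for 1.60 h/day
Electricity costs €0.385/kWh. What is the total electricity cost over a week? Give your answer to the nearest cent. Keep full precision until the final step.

television: 257.4 W × 12.6 h × 7 d = 22,703 Wh = 22.7 kWh
heat pump: 2750 W × 7.9 h × 7 d = 152,075 Wh = 152.1 kWh
ceiling fan: 32.2 W × 8.5 h × 7 d = 1,916 Wh = 1.916 kWh
Wi-Fi router: 11.6 W × 14 h × 7 d = 1,137 Wh = 1.137 kWh
clothes dryer: 5007 W × 0.553 h × 7 d = 19,382 Wh = 19.38 kWh
refrigerator: 141.1 W × 1.60 h × 7 d = 1,580 Wh = 1.58 kWh
Total energy = 22.7 + 152.1 + 1.916 + 1.137 + 19.38 + 1.58 = 198.8 kWh
Cost = 198.8 kWh × €0.385 = €76.54

€76.54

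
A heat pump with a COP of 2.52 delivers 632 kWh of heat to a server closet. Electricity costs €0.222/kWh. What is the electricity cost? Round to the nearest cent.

Electrical input = 632 kWh / 2.52 = 250.8 kWh
Cost = 250.8 × €0.222/kWh = €55.68

€55.68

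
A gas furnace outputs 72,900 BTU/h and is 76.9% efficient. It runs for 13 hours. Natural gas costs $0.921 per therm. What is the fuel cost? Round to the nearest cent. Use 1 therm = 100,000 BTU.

Heat delivered = 72,900 BTU/h × 13 h = 947,700 BTU
Gas input = 947,700 / 0.769 = 1,232,380 BTU
= 1,232,380 / 100,000 = 12.32 therm
Cost = 12.32 × $0.921/therm = $11.35

$11.35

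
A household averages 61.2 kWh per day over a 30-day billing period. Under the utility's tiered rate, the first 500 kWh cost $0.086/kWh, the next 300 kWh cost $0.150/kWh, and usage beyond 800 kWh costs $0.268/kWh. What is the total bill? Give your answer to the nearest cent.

$365.65

Usage = 61.2 kWh/day × 30 days = 1836 kWh
First 500 kWh × $0.086 = $43.00
Next 300 kWh × $0.150 = $45.00
Remaining 1036 kWh × $0.268 = $277.65
Total = $365.65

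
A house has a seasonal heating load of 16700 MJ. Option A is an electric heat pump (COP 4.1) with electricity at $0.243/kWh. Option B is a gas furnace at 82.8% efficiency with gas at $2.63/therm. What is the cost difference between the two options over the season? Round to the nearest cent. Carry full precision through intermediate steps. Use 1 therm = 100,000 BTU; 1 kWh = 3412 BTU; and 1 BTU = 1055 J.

Heat load = 16700 MJ = 16,700,000,000 J / 1055 = 15,829,384 BTU
Gas: input = 15,829,384 / 0.828 = 19,117,613 BTU = 191.2 therm → 191.2 × $2.63 = $502.79
Heat pump: 15,829,384 BTU / 3412 = 4,639 kWh heat; / 4.1 = 1,132 kWh in → × $0.243 = $274.96
Difference = |$502.79 − $274.96| = $227.83

$227.83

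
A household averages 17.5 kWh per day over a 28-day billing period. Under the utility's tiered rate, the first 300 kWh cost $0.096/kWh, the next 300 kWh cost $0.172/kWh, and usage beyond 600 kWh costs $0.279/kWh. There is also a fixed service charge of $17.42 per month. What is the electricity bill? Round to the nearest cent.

Usage = 17.5 kWh/day × 28 days = 490 kWh
First 300 kWh × $0.096 = $28.80
Next 190 kWh × $0.172 = $32.68
Remaining tier: 0 kWh (not reached)
Energy charge = $61.48; + service $17.42 = $78.90

$78.90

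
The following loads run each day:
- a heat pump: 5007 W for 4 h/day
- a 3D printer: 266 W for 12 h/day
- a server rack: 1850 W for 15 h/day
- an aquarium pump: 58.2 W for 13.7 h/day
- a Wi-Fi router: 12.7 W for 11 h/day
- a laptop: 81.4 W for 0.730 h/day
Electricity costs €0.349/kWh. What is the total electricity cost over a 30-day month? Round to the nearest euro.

€544

heat pump: 5007 W × 4 h × 30 d = 600,840 Wh = 600.8 kWh
3D printer: 266 W × 12 h × 30 d = 95,760 Wh = 95.76 kWh
server rack: 1850 W × 15 h × 30 d = 832,500 Wh = 832.5 kWh
aquarium pump: 58.2 W × 13.7 h × 30 d = 23,920 Wh = 23.92 kWh
Wi-Fi router: 12.7 W × 11 h × 30 d = 4,191 Wh = 4.191 kWh
laptop: 81.4 W × 0.730 h × 30 d = 1,783 Wh = 1.783 kWh
Total energy = 600.8 + 95.76 + 832.5 + 23.92 + 4.191 + 1.783 = 1,559 kWh
Cost = 1,559 kWh × €0.349 = €544.09 ≈ €544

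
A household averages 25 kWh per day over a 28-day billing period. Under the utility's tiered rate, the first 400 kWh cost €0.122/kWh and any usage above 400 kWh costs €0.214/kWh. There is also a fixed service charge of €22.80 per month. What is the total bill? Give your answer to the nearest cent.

€135.80

Usage = 25 kWh/day × 28 days = 700 kWh
First 400 kWh × €0.122 = €48.80
Remaining 300 kWh × €0.214 = €64.20
Energy charge = €113.00; + service €22.80 = €135.80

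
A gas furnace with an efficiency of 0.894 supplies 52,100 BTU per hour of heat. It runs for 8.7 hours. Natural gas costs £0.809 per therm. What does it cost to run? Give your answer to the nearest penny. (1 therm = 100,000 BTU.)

£4.10

Heat delivered = 52,100 BTU/h × 8.7 h = 453,270 BTU
Gas input = 453,270 / 0.894 = 507,013 BTU
= 507,013 / 100,000 = 5.07 therm
Cost = 5.07 × £0.809/therm = £4.10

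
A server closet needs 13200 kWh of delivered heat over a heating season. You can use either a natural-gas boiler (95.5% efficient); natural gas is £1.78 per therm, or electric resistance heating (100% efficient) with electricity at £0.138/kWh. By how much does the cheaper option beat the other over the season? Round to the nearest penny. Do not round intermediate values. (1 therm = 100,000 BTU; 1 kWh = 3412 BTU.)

£982.14

Heat load = 13200 kWh × 3412 = 45,038,400 BTU
Gas: input = 45,038,400 / 0.955 = 47,160,628 BTU = 471.6 therm → 471.6 × £1.78 = £839.46
Electric: 45,038,400 BTU / 3412 = 13,200 kWh → × £0.138 = £1,821.60
Difference = |£839.46 − £1,821.60| = £982.14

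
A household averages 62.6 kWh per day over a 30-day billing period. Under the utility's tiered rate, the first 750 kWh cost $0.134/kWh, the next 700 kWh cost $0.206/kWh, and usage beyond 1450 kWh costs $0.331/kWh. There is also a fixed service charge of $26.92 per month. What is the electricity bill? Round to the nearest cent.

$413.29

Usage = 62.6 kWh/day × 30 days = 1878 kWh
First 750 kWh × $0.134 = $100.50
Next 700 kWh × $0.206 = $144.20
Remaining 428 kWh × $0.331 = $141.67
Energy charge = $386.37; + service $26.92 = $413.29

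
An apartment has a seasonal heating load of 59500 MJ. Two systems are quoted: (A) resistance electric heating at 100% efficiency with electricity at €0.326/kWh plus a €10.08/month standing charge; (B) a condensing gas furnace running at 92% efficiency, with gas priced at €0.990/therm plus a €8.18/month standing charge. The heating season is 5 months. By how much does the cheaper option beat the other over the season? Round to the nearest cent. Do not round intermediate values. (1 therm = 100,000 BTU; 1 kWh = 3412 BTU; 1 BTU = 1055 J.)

€4791.17

Heat load = 59500 MJ = 59,500,000,000 J / 1055 = 56,398,104 BTU
Gas: input = 56,398,104 / 0.92 = 61,302,287 BTU = 613 therm → 613 × €0.990 = €606.89; + 5 × €8.18 standing = €647.79
Electric: 56,398,104 BTU / 3412 = 16,530 kWh → × €0.326 = €5,388.56; + 5 × €10.08 standing = €5,438.96
Difference = |€647.79 − €5,438.96| = €4,791.17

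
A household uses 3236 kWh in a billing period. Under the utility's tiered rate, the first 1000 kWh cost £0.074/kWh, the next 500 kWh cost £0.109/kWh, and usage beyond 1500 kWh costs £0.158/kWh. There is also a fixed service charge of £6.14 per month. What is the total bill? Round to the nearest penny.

£408.93

First 1000 kWh × £0.074 = £74.00
Next 500 kWh × £0.109 = £54.50
Remaining 1736 kWh × £0.158 = £274.29
Energy charge = £402.79; + service £6.14 = £408.93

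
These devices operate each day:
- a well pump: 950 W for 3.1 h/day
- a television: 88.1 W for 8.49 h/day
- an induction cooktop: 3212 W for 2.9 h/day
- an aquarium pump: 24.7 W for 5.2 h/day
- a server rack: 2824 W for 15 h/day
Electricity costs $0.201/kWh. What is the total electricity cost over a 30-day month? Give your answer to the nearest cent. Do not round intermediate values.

$334.64

well pump: 950 W × 3.1 h × 30 d = 88,350 Wh = 88.35 kWh
television: 88.1 W × 8.49 h × 30 d = 22,439 Wh = 22.44 kWh
induction cooktop: 3212 W × 2.9 h × 30 d = 279,444 Wh = 279.4 kWh
aquarium pump: 24.7 W × 5.2 h × 30 d = 3,853 Wh = 3.853 kWh
server rack: 2824 W × 15 h × 30 d = 1,270,800 Wh = 1,271 kWh
Total energy = 88.35 + 22.44 + 279.4 + 3.853 + 1,271 = 1,665 kWh
Cost = 1,665 kWh × $0.201 = $334.64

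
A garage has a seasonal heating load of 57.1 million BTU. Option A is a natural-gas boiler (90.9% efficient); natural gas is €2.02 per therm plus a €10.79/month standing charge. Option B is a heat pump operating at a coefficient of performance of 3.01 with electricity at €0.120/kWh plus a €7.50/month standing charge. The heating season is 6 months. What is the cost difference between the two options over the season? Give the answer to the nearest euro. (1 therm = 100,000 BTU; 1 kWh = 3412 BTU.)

€621

Heat load = 57.1 × 10⁶ BTU = 57,100,000 BTU
Gas: input = 57,100,000 / 0.909 = 62,816,282 BTU = 628.2 therm → 628.2 × €2.02 = €1,268.89; + 6 × €10.79 standing = €1,333.63
Heat pump: 57,100,000 BTU / 3412 = 16,740 kWh heat; / 3.01 = 5,560 kWh in → × €0.120 = €667.18; + 6 × €7.50 standing = €712.18
Difference = |€1,333.63 − €712.18| = €621.45 ≈ €621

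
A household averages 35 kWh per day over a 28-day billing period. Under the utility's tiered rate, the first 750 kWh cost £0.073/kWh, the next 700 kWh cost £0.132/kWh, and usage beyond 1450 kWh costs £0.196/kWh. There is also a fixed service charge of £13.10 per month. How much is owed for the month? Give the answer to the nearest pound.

Usage = 35 kWh/day × 28 days = 980 kWh
First 750 kWh × £0.073 = £54.75
Next 230 kWh × £0.132 = £30.36
Remaining tier: 0 kWh (not reached)
Energy charge = £85.11; + service £13.10 = £98.21 ≈ £98

£98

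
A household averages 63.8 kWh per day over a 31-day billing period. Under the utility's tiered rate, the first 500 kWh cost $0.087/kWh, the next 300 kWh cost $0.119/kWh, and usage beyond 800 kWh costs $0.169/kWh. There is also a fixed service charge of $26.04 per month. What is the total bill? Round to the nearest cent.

$304.29

Usage = 63.8 kWh/day × 31 days = 1977.8 kWh
First 500 kWh × $0.087 = $43.50
Next 300 kWh × $0.119 = $35.70
Remaining 1177.8 kWh × $0.169 = $199.05
Energy charge = $278.25; + service $26.04 = $304.29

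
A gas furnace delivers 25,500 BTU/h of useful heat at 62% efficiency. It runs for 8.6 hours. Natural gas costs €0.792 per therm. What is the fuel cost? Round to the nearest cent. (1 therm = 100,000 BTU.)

Heat delivered = 25,500 BTU/h × 8.6 h = 219,300 BTU
Gas input = 219,300 / 0.620 = 353,710 BTU
= 353,710 / 100,000 = 3.537 therm
Cost = 3.537 × €0.792/therm = €2.80

€2.80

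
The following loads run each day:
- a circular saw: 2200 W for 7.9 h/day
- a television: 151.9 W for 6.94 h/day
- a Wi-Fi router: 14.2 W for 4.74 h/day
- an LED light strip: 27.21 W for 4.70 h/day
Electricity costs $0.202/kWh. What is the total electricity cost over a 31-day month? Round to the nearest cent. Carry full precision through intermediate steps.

circular saw: 2200 W × 7.9 h × 31 d = 538,780 Wh = 538.8 kWh
television: 151.9 W × 6.94 h × 31 d = 32,680 Wh = 32.68 kWh
Wi-Fi router: 14.2 W × 4.74 h × 31 d = 2,087 Wh = 2.087 kWh
LED light strip: 27.21 W × 4.70 h × 31 d = 3,964 Wh = 3.964 kWh
Total energy = 538.8 + 32.68 + 2.087 + 3.964 = 577.5 kWh
Cost = 577.5 kWh × $0.202 = $116.66

$116.66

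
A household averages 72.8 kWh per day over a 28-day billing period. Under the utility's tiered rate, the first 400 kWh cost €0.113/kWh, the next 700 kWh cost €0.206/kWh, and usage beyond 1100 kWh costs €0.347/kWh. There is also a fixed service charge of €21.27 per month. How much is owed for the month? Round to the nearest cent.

€536.29

Usage = 72.8 kWh/day × 28 days = 2038.4 kWh
First 400 kWh × €0.113 = €45.20
Next 700 kWh × €0.206 = €144.20
Remaining 938.4 kWh × €0.347 = €325.62
Energy charge = €515.02; + service €21.27 = €536.29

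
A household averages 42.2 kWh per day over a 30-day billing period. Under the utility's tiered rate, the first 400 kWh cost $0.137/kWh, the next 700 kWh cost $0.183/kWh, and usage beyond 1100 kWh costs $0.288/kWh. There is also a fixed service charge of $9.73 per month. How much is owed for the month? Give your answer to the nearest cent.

$240.44

Usage = 42.2 kWh/day × 30 days = 1266 kWh
First 400 kWh × $0.137 = $54.80
Next 700 kWh × $0.183 = $128.10
Remaining 166 kWh × $0.288 = $47.81
Energy charge = $230.71; + service $9.73 = $240.44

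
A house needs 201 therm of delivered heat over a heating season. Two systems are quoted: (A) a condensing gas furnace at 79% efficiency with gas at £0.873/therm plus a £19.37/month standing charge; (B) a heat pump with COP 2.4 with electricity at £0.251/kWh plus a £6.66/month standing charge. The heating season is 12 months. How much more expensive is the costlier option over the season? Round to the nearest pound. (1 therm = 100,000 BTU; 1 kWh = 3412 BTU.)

Heat load = 201 therm × 100,000 = 20,100,000 BTU
Gas: input = 20,100,000 / 0.79 = 25,443,038 BTU = 254.4 therm → 254.4 × £0.873 = £222.12; + 12 × £19.37 standing = £454.56
Heat pump: 20,100,000 BTU / 3412 = 5,891 kWh heat; / 2.4 = 2,455 kWh in → × £0.251 = £616.10; + 12 × £6.66 standing = £696.02
Difference = |£454.56 − £696.02| = £241.46 ≈ £241

£241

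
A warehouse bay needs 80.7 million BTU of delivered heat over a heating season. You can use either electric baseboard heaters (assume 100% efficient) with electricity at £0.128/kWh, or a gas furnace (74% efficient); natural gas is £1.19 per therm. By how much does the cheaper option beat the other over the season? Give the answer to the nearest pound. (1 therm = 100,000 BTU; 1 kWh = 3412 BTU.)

£1730

Heat load = 80.7 × 10⁶ BTU = 80,700,000 BTU
Gas: input = 80,700,000 / 0.740 = 109,054,054 BTU = 1,091 therm → 1,091 × £1.19 = £1,297.74
Electric: 80,700,000 BTU / 3412 = 23,650 kWh → × £0.128 = £3,027.43
Difference = |£1,297.74 − £3,027.43| = £1,729.69 ≈ £1730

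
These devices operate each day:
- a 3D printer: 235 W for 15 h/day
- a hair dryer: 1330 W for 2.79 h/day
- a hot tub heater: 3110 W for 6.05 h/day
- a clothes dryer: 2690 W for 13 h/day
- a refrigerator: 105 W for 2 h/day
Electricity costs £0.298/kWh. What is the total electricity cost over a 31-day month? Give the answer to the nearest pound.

£566

3D printer: 235 W × 15 h × 31 d = 109,275 Wh = 109.3 kWh
hair dryer: 1330 W × 2.79 h × 31 d = 115,032 Wh = 115 kWh
hot tub heater: 3110 W × 6.05 h × 31 d = 583,280 Wh = 583.3 kWh
clothes dryer: 2690 W × 13 h × 31 d = 1,084,070 Wh = 1,084 kWh
refrigerator: 105 W × 2 h × 31 d = 6,510 Wh = 6.51 kWh
Total energy = 109.3 + 115 + 583.3 + 1,084 + 6.51 = 1,898 kWh
Cost = 1,898 kWh × £0.298 = £565.65 ≈ £566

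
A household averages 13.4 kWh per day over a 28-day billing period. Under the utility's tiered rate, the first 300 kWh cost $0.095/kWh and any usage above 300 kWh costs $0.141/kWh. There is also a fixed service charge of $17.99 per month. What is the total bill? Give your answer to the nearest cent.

$57.09

Usage = 13.4 kWh/day × 28 days = 375.2 kWh
First 300 kWh × $0.095 = $28.50
Remaining 75.2 kWh × $0.141 = $10.60
Energy charge = $39.10; + service $17.99 = $57.09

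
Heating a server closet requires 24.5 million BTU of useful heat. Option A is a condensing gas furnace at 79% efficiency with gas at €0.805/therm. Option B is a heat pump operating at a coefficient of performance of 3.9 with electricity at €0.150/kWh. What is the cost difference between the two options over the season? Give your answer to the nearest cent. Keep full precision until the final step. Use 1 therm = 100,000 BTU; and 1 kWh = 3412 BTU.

€26.52

Heat load = 24.5 × 10⁶ BTU = 24,500,000 BTU
Gas: input = 24,500,000 / 0.79 = 31,012,658 BTU = 310.1 therm → 310.1 × €0.805 = €249.65
Heat pump: 24,500,000 BTU / 3412 = 7,181 kWh heat; / 3.9 = 1,841 kWh in → × €0.150 = €276.17
Difference = |€249.65 − €276.17| = €26.52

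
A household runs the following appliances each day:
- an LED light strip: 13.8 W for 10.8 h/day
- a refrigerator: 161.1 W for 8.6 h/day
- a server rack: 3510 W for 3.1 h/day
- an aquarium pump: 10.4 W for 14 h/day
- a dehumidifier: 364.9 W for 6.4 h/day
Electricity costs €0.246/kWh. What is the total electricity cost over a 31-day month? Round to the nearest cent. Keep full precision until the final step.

LED light strip: 13.8 W × 10.8 h × 31 d = 4,620 Wh = 4.62 kWh
refrigerator: 161.1 W × 8.6 h × 31 d = 42,949 Wh = 42.95 kWh
server rack: 3510 W × 3.1 h × 31 d = 337,311 Wh = 337.3 kWh
aquarium pump: 10.4 W × 14 h × 31 d = 4,514 Wh = 4.514 kWh
dehumidifier: 364.9 W × 6.4 h × 31 d = 72,396 Wh = 72.4 kWh
Total energy = 4.62 + 42.95 + 337.3 + 4.514 + 72.4 = 461.8 kWh
Cost = 461.8 kWh × €0.246 = €113.60

€113.60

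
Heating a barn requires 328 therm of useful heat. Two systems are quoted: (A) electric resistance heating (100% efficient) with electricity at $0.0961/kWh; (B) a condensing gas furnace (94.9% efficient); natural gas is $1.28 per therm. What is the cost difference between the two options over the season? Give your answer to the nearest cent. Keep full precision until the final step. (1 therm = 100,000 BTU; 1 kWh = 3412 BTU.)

Heat load = 328 therm × 100,000 = 32,800,000 BTU
Gas: input = 32,800,000 / 0.949 = 34,562,698 BTU = 345.6 therm → 345.6 × $1.28 = $442.40
Electric: 32,800,000 BTU / 3412 = 9,613 kWh → × $0.0961 = $923.82
Difference = |$442.40 − $923.82| = $481.42

$481.42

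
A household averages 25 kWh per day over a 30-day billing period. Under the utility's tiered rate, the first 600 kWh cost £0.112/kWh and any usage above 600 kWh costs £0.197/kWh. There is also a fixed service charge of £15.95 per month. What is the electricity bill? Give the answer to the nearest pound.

£113

Usage = 25 kWh/day × 30 days = 750 kWh
First 600 kWh × £0.112 = £67.20
Remaining 150 kWh × £0.197 = £29.55
Energy charge = £96.75; + service £15.95 = £112.70 ≈ £113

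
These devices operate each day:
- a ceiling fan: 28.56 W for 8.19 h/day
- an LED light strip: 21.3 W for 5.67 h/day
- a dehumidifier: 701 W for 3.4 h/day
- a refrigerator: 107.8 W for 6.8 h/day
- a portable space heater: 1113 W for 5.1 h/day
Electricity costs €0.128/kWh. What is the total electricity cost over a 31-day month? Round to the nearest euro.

€36

ceiling fan: 28.56 W × 8.19 h × 31 d = 7,251 Wh = 7.251 kWh
LED light strip: 21.3 W × 5.67 h × 31 d = 3,744 Wh = 3.744 kWh
dehumidifier: 701 W × 3.4 h × 31 d = 73,885 Wh = 73.89 kWh
refrigerator: 107.8 W × 6.8 h × 31 d = 22,724 Wh = 22.72 kWh
portable space heater: 1113 W × 5.1 h × 31 d = 175,965 Wh = 176 kWh
Total energy = 7.251 + 3.744 + 73.89 + 22.72 + 176 = 283.6 kWh
Cost = 283.6 kWh × €0.128 = €36.30 ≈ €36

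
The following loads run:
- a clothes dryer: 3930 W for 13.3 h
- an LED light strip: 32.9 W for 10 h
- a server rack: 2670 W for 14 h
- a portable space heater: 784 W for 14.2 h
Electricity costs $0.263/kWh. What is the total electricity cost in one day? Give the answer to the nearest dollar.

clothes dryer: 3930 W × 13.3 h = 52,269 Wh = 52.27 kWh
LED light strip: 32.9 W × 10 h = 329 Wh = 0.329 kWh
server rack: 2670 W × 14 h = 37,380 Wh = 37.38 kWh
portable space heater: 784 W × 14.2 h = 11,133 Wh = 11.13 kWh
Total energy = 52.27 + 0.329 + 37.38 + 11.13 = 101.1 kWh
Cost = 101.1 kWh × $0.263 = $26.59 ≈ $27

$27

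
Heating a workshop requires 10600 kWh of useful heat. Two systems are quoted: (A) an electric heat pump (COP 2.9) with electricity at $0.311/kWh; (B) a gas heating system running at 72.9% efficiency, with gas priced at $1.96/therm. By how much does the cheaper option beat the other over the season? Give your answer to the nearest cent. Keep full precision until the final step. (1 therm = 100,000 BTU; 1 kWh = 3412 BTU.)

$164.36

Heat load = 10600 kWh × 3412 = 36,167,200 BTU
Gas: input = 36,167,200 / 0.729 = 49,612,071 BTU = 496.1 therm → 496.1 × $1.96 = $972.40
Heat pump: 36,167,200 BTU / 3412 = 10,600 kWh heat; / 2.9 = 3,655 kWh in → × $0.311 = $1,136.76
Difference = |$972.40 − $1,136.76| = $164.36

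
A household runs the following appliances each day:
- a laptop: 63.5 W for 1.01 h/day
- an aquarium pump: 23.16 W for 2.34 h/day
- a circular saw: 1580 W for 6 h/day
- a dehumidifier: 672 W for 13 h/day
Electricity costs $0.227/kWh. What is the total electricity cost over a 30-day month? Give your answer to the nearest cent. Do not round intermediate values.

laptop: 63.5 W × 1.01 h × 30 d = 1,924 Wh = 1.924 kWh
aquarium pump: 23.16 W × 2.34 h × 30 d = 1,626 Wh = 1.626 kWh
circular saw: 1580 W × 6 h × 30 d = 284,400 Wh = 284.4 kWh
dehumidifier: 672 W × 13 h × 30 d = 262,080 Wh = 262.1 kWh
Total energy = 1.924 + 1.626 + 284.4 + 262.1 = 550 kWh
Cost = 550 kWh × $0.227 = $124.86

$124.86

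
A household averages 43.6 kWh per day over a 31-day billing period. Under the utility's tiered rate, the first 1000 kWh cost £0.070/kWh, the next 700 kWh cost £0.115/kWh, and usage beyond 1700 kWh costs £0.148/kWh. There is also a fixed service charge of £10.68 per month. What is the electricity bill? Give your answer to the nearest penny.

Usage = 43.6 kWh/day × 31 days = 1351.6 kWh
First 1000 kWh × £0.070 = £70.00
Next 351.6 kWh × £0.115 = £40.43
Remaining tier: 0 kWh (not reached)
Energy charge = £110.43; + service £10.68 = £121.11

£121.11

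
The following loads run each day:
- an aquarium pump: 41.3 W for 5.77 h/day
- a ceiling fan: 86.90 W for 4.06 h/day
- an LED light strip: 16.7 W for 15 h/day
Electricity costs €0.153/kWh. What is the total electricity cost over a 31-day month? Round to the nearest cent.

€3.99

aquarium pump: 41.3 W × 5.77 h × 31 d = 7,387 Wh = 7.387 kWh
ceiling fan: 86.90 W × 4.06 h × 31 d = 10,937 Wh = 10.94 kWh
LED light strip: 16.7 W × 15 h × 31 d = 7,766 Wh = 7.766 kWh
Total energy = 7.387 + 10.94 + 7.766 = 26.09 kWh
Cost = 26.09 kWh × €0.153 = €3.99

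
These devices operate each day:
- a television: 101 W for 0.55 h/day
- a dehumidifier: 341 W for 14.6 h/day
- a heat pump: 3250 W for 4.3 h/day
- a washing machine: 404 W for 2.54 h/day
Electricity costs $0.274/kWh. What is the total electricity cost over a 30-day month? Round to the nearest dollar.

television: 101 W × 0.55 h × 30 d = 1,667 Wh = 1.667 kWh
dehumidifier: 341 W × 14.6 h × 30 d = 149,358 Wh = 149.4 kWh
heat pump: 3250 W × 4.3 h × 30 d = 419,250 Wh = 419.2 kWh
washing machine: 404 W × 2.54 h × 30 d = 30,785 Wh = 30.78 kWh
Total energy = 1.667 + 149.4 + 419.2 + 30.78 = 601.1 kWh
Cost = 601.1 kWh × $0.274 = $164.69 ≈ $165

$165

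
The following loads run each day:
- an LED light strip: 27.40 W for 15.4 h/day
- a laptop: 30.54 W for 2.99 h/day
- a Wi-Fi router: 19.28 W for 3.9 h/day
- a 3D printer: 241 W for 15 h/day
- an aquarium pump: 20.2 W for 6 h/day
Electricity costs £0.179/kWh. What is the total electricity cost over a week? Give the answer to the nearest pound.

LED light strip: 27.40 W × 15.4 h × 7 d = 2,954 Wh = 2.954 kWh
laptop: 30.54 W × 2.99 h × 7 d = 639 Wh = 0.6392 kWh
Wi-Fi router: 19.28 W × 3.9 h × 7 d = 526 Wh = 0.5263 kWh
3D printer: 241 W × 15 h × 7 d = 25,305 Wh = 25.3 kWh
aquarium pump: 20.2 W × 6 h × 7 d = 848 Wh = 0.8484 kWh
Total energy = 2.954 + 0.6392 + 0.5263 + 25.3 + 0.8484 = 30.27 kWh
Cost = 30.27 kWh × £0.179 = £5.42 ≈ £5

£5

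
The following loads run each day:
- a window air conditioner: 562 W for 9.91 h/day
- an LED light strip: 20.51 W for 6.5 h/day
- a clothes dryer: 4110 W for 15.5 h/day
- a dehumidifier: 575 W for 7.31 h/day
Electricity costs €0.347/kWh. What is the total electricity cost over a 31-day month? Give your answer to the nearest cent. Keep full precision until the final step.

window air conditioner: 562 W × 9.91 h × 31 d = 172,652 Wh = 172.7 kWh
LED light strip: 20.51 W × 6.5 h × 31 d = 4,133 Wh = 4.133 kWh
clothes dryer: 4110 W × 15.5 h × 31 d = 1,974,855 Wh = 1,975 kWh
dehumidifier: 575 W × 7.31 h × 31 d = 130,301 Wh = 130.3 kWh
Total energy = 172.7 + 4.133 + 1,975 + 130.3 = 2,282 kWh
Cost = 2,282 kWh × €0.347 = €791.83

€791.83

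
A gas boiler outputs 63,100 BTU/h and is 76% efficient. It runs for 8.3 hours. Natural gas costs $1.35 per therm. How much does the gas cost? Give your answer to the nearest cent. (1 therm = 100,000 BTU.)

Heat delivered = 63,100 BTU/h × 8.3 h = 523,730 BTU
Gas input = 523,730 / 0.76 = 689,118 BTU
= 689,118 / 100,000 = 6.891 therm
Cost = 6.891 × $1.35/therm = $9.30

$9.30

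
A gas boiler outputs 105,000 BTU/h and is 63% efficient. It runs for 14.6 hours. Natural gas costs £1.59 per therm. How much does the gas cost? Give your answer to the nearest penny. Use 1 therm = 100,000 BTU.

£38.69

Heat delivered = 105,000 BTU/h × 14.6 h = 1,533,000 BTU
Gas input = 1,533,000 / 0.63 = 2,433,333 BTU
= 2,433,333 / 100,000 = 24.33 therm
Cost = 24.33 × £1.59/therm = £38.69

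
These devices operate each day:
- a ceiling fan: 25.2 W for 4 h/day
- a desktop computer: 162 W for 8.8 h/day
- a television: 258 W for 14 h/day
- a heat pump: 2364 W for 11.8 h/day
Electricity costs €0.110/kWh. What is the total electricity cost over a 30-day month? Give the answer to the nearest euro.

€109

ceiling fan: 25.2 W × 4 h × 30 d = 3,024 Wh = 3.024 kWh
desktop computer: 162 W × 8.8 h × 30 d = 42,768 Wh = 42.77 kWh
television: 258 W × 14 h × 30 d = 108,360 Wh = 108.4 kWh
heat pump: 2364 W × 11.8 h × 30 d = 836,856 Wh = 836.9 kWh
Total energy = 3.024 + 42.77 + 108.4 + 836.9 = 991 kWh
Cost = 991 kWh × €0.110 = €109.01 ≈ €109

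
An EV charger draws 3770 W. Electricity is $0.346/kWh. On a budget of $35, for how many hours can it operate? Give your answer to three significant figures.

26.8 h

Energy budget = $35 / $0.346 per kWh = 101.2 kWh = 101,156 Wh
Runtime = 101,156 Wh / 3770 W = 26.83 h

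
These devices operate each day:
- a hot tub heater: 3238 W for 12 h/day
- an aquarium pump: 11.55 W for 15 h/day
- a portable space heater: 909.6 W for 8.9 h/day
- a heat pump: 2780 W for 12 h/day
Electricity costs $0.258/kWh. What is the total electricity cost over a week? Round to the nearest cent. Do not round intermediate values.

hot tub heater: 3238 W × 12 h × 7 d = 271,992 Wh = 272 kWh
aquarium pump: 11.55 W × 15 h × 7 d = 1,213 Wh = 1.213 kWh
portable space heater: 909.6 W × 8.9 h × 7 d = 56,668 Wh = 56.67 kWh
heat pump: 2780 W × 12 h × 7 d = 233,520 Wh = 233.5 kWh
Total energy = 272 + 1.213 + 56.67 + 233.5 = 563.4 kWh
Cost = 563.4 kWh × $0.258 = $145.36

$145.36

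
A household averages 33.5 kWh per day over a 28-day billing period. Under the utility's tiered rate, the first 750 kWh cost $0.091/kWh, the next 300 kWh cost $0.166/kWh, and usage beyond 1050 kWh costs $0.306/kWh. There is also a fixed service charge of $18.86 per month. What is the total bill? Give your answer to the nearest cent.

Usage = 33.5 kWh/day × 28 days = 938 kWh
First 750 kWh × $0.091 = $68.25
Next 188 kWh × $0.166 = $31.21
Remaining tier: 0 kWh (not reached)
Energy charge = $99.46; + service $18.86 = $118.32

$118.32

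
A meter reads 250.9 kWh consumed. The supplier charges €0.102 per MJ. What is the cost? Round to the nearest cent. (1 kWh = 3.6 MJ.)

€92.13

250.9 kWh × (3.6 MJ/kWh) = 903.2 MJ
Cost = 903.2 MJ × €0.102/MJ = €92.13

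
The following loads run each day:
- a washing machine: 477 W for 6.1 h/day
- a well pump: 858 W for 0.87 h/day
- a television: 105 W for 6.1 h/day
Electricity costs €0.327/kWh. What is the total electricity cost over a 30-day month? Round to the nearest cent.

€42.15

washing machine: 477 W × 6.1 h × 30 d = 87,291 Wh = 87.29 kWh
well pump: 858 W × 0.87 h × 30 d = 22,394 Wh = 22.39 kWh
television: 105 W × 6.1 h × 30 d = 19,215 Wh = 19.21 kWh
Total energy = 87.29 + 22.39 + 19.21 = 128.9 kWh
Cost = 128.9 kWh × €0.327 = €42.15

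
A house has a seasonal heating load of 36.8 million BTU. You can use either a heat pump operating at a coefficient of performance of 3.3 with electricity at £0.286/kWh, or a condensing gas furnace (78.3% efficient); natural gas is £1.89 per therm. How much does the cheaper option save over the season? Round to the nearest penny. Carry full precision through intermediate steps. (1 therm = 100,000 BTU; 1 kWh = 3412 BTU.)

Heat load = 36.8 × 10⁶ BTU = 36,800,000 BTU
Gas: input = 36,800,000 / 0.783 = 46,998,723 BTU = 470 therm → 470 × £1.89 = £888.28
Heat pump: 36,800,000 BTU / 3412 = 10,790 kWh heat; / 3.3 = 3,268 kWh in → × £0.286 = £934.74
Difference = |£888.28 − £934.74| = £46.46

£46.46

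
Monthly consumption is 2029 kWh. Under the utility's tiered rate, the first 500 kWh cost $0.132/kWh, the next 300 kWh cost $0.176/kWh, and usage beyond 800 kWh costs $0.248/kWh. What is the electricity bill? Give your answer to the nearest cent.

First 500 kWh × $0.132 = $66.00
Next 300 kWh × $0.176 = $52.80
Remaining 1229 kWh × $0.248 = $304.79
Total = $423.59

$423.59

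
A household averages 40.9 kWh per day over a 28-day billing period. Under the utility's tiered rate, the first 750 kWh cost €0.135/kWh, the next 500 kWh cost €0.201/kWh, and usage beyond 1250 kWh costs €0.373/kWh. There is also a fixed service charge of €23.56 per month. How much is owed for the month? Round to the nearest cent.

Usage = 40.9 kWh/day × 28 days = 1145.2 kWh
First 750 kWh × €0.135 = €101.25
Next 395.2 kWh × €0.201 = €79.44
Remaining tier: 0 kWh (not reached)
Energy charge = €180.69; + service €23.56 = €204.25

€204.25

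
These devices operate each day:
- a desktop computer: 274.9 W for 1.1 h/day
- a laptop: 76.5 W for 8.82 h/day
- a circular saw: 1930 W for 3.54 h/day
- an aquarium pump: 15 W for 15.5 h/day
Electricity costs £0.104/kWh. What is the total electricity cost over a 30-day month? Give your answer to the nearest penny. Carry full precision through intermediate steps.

desktop computer: 274.9 W × 1.1 h × 30 d = 9,072 Wh = 9.072 kWh
laptop: 76.5 W × 8.82 h × 30 d = 20,242 Wh = 20.24 kWh
circular saw: 1930 W × 3.54 h × 30 d = 204,966 Wh = 205 kWh
aquarium pump: 15 W × 15.5 h × 30 d = 6,975 Wh = 6.975 kWh
Total energy = 9.072 + 20.24 + 205 + 6.975 = 241.3 kWh
Cost = 241.3 kWh × £0.104 = £25.09

£25.09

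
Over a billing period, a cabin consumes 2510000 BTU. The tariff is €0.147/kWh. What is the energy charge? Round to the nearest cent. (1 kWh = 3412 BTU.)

€108.14

2510000 BTU × (0.00029308 kWh/BTU) = 735.6 kWh
Cost = 735.6 kWh × €0.147/kWh = €108.14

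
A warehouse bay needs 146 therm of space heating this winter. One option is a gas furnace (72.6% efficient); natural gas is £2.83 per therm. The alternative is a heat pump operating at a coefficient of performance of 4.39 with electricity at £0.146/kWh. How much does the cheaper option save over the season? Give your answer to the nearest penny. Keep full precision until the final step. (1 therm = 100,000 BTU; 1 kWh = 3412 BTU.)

£426.81

Heat load = 146 therm × 100,000 = 14,600,000 BTU
Gas: input = 14,600,000 / 0.726 = 20,110,193 BTU = 201.1 therm → 201.1 × £2.83 = £569.12
Heat pump: 14,600,000 BTU / 3412 = 4,279 kWh heat; / 4.39 = 974.7 kWh in → × £0.146 = £142.31
Difference = |£569.12 − £142.31| = £426.81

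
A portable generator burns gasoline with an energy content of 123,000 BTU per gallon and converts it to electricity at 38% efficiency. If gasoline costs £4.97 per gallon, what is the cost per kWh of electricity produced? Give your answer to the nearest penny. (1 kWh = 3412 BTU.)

Electrical output per gallon = 123,000 BTU × 0.38 / 3412 BTU/kWh = 13.7 kWh
Cost per kWh = £4.97 / 13.7 kWh = £0.363

£0.36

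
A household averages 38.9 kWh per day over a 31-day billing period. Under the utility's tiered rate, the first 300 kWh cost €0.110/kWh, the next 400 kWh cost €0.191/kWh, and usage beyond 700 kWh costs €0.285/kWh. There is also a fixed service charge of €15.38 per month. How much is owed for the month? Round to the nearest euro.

€269

Usage = 38.9 kWh/day × 31 days = 1205.9 kWh
First 300 kWh × €0.110 = €33.00
Next 400 kWh × €0.191 = €76.40
Remaining 505.9 kWh × €0.285 = €144.18
Energy charge = €253.58; + service €15.38 = €268.96 ≈ €269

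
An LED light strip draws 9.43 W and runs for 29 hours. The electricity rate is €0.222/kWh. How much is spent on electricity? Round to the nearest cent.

Energy = 9.43 W × 29 h = 273 Wh = 0.2735 kWh
Cost = 0.2735 kWh × €0.222/kWh = €0.06

€0.06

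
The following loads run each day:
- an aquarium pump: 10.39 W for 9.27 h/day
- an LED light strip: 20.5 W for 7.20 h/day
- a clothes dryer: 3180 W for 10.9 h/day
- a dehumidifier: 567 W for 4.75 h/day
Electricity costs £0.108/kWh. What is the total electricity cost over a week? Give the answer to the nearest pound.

aquarium pump: 10.39 W × 9.27 h × 7 d = 674 Wh = 0.6742 kWh
LED light strip: 20.5 W × 7.20 h × 7 d = 1,033 Wh = 1.033 kWh
clothes dryer: 3180 W × 10.9 h × 7 d = 242,634 Wh = 242.6 kWh
dehumidifier: 567 W × 4.75 h × 7 d = 18,853 Wh = 18.85 kWh
Total energy = 0.6742 + 1.033 + 242.6 + 18.85 = 263.2 kWh
Cost = 263.2 kWh × £0.108 = £28.42 ≈ £28

£28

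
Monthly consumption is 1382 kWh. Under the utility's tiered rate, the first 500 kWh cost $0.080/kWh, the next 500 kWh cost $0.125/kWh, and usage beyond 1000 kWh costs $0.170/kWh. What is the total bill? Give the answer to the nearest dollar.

$167

First 500 kWh × $0.080 = $40.00
Next 500 kWh × $0.125 = $62.50
Remaining 382 kWh × $0.170 = $64.94
Total = $167.44 ≈ $167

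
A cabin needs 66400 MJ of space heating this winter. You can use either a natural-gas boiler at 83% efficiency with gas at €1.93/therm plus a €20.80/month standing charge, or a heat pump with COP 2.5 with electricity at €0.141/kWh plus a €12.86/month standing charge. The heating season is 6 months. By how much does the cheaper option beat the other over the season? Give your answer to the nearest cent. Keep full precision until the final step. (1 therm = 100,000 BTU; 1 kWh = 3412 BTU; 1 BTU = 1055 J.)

Heat load = 66400 MJ = 66,400,000,000 J / 1055 = 62,938,389 BTU
Gas: input = 62,938,389 / 0.83 = 75,829,384 BTU = 758.3 therm → 758.3 × €1.93 = €1,463.51; + 6 × €20.80 standing = €1,588.31
Heat pump: 62,938,389 BTU / 3412 = 18,450 kWh heat; / 2.5 = 7,378 kWh in → × €0.141 = €1,040.36; + 6 × €12.86 standing = €1,117.52
Difference = |€1,588.31 − €1,117.52| = €470.78

€470.78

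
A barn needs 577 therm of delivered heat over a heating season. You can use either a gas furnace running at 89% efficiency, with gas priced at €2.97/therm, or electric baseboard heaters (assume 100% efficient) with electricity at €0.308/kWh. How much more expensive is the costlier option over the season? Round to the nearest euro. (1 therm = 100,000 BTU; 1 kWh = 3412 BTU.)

€3283

Heat load = 577 therm × 100,000 = 57,700,000 BTU
Gas: input = 57,700,000 / 0.89 = 64,831,461 BTU = 648.3 therm → 648.3 × €2.97 = €1,925.49
Electric: 57,700,000 BTU / 3412 = 16,910 kWh → × €0.308 = €5,208.56
Difference = |€1,925.49 − €5,208.56| = €3,283.06 ≈ €3283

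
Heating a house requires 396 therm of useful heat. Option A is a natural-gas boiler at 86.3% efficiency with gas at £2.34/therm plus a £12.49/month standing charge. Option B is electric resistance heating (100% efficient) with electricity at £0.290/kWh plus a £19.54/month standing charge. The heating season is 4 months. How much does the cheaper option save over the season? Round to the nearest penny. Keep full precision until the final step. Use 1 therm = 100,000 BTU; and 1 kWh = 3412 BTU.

£2320.23

Heat load = 396 therm × 100,000 = 39,600,000 BTU
Gas: input = 39,600,000 / 0.863 = 45,886,443 BTU = 458.9 therm → 458.9 × £2.34 = £1,073.74; + 4 × £12.49 standing = £1,123.70
Electric: 39,600,000 BTU / 3412 = 11,610 kWh → × £0.290 = £3,365.77; + 4 × £19.54 standing = £3,443.93
Difference = |£1,123.70 − £3,443.93| = £2,320.23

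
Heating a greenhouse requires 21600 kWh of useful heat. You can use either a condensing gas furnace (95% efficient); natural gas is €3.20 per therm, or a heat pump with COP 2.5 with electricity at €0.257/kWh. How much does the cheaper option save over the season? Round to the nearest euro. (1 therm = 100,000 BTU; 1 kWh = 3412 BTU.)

Heat load = 21600 kWh × 3412 = 73,699,200 BTU
Gas: input = 73,699,200 / 0.95 = 77,578,105 BTU = 775.8 therm → 775.8 × €3.20 = €2,482.50
Heat pump: 73,699,200 BTU / 3412 = 21,600 kWh heat; / 2.5 = 8,640 kWh in → × €0.257 = €2,220.48
Difference = |€2,482.50 − €2,220.48| = €262.02 ≈ €262

€262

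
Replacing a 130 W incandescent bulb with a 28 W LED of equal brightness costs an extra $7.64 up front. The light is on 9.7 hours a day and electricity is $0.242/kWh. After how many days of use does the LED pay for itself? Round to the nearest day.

32 days

Power saved = 130 − 28 = 102 W
Daily energy saved = 102 W × 9.7 h = 989.4 Wh = 0.9894 kWh
Daily savings = 0.9894 × $0.242 = $0.2394
Payback = $7.64 / $0.2394 per day = 31.91 days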